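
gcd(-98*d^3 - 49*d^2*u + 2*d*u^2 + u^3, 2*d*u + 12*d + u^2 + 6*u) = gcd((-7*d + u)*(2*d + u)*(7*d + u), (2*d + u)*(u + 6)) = 2*d + u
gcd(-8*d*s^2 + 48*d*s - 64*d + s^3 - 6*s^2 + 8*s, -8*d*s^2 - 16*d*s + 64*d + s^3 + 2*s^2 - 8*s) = -8*d*s + 16*d + s^2 - 2*s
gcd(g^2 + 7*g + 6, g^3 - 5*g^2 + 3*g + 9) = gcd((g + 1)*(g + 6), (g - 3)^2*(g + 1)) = g + 1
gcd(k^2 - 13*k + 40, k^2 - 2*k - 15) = k - 5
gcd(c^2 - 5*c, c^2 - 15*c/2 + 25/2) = c - 5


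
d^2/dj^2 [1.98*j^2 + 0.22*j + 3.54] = 3.96000000000000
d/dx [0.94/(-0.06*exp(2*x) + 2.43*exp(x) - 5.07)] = (0.1128*exp(x) - 2.2842)*exp(x)/(0.06*exp(2*x) - 2.43*exp(x) + 5.07)^2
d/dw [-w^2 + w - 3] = 1 - 2*w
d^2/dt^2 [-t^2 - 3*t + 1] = -2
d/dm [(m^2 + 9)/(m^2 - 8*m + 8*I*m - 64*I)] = 2*(m*(m^2 - 8*m + 8*I*m - 64*I) - (m^2 + 9)*(m - 4 + 4*I))/(m^2 - 8*m + 8*I*m - 64*I)^2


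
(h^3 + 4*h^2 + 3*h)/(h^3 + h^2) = (h + 3)/h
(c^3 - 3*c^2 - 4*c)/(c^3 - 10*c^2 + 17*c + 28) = c/(c - 7)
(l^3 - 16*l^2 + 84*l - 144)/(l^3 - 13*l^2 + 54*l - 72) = (l - 6)/(l - 3)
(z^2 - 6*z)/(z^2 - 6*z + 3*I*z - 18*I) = z/(z + 3*I)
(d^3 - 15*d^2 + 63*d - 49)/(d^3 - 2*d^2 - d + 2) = (d^2 - 14*d + 49)/(d^2 - d - 2)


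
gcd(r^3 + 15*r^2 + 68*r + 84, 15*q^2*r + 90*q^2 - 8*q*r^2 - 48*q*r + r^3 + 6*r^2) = r + 6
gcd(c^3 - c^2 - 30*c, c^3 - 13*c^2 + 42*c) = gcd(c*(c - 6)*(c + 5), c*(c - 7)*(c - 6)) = c^2 - 6*c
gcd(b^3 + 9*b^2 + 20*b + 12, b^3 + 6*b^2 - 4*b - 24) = b^2 + 8*b + 12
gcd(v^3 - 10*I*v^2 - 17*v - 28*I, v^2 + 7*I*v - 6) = v + I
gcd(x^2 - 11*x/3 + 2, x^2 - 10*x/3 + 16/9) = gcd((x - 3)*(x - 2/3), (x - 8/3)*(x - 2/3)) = x - 2/3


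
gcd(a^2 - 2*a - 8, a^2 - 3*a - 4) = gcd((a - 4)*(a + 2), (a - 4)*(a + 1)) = a - 4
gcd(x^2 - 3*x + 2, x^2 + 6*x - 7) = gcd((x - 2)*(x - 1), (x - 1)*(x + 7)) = x - 1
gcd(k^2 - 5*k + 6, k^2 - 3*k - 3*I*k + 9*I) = k - 3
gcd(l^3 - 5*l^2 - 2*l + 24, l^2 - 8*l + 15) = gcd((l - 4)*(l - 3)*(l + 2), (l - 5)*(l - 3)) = l - 3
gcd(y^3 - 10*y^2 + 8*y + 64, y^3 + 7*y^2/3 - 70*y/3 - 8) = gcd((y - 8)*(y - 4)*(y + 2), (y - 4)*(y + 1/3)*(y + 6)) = y - 4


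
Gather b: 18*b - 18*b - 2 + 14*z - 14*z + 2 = 0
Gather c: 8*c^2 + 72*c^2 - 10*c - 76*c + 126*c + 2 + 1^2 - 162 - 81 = 80*c^2 + 40*c - 240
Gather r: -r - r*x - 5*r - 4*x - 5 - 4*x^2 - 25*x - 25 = r*(-x - 6) - 4*x^2 - 29*x - 30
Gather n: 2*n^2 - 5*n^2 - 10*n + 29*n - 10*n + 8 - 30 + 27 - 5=-3*n^2 + 9*n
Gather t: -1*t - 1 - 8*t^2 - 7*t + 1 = -8*t^2 - 8*t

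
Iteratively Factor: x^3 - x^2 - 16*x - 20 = (x + 2)*(x^2 - 3*x - 10) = (x - 5)*(x + 2)*(x + 2)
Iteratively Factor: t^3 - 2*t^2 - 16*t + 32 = (t + 4)*(t^2 - 6*t + 8) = (t - 2)*(t + 4)*(t - 4)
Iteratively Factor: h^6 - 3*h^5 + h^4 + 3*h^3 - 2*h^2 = (h)*(h^5 - 3*h^4 + h^3 + 3*h^2 - 2*h) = h*(h - 1)*(h^4 - 2*h^3 - h^2 + 2*h) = h*(h - 2)*(h - 1)*(h^3 - h) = h*(h - 2)*(h - 1)*(h + 1)*(h^2 - h) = h^2*(h - 2)*(h - 1)*(h + 1)*(h - 1)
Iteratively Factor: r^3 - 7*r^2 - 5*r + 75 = (r + 3)*(r^2 - 10*r + 25) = (r - 5)*(r + 3)*(r - 5)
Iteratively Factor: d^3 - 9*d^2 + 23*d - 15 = (d - 1)*(d^2 - 8*d + 15) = (d - 3)*(d - 1)*(d - 5)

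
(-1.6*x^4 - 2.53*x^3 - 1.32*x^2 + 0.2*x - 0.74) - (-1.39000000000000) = -1.6*x^4 - 2.53*x^3 - 1.32*x^2 + 0.2*x + 0.65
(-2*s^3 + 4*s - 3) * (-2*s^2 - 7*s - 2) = 4*s^5 + 14*s^4 - 4*s^3 - 22*s^2 + 13*s + 6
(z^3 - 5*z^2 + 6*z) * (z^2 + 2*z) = z^5 - 3*z^4 - 4*z^3 + 12*z^2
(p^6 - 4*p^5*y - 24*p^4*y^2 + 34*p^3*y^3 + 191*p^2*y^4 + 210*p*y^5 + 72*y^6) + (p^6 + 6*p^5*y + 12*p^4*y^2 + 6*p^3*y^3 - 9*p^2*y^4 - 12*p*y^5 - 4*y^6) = 2*p^6 + 2*p^5*y - 12*p^4*y^2 + 40*p^3*y^3 + 182*p^2*y^4 + 198*p*y^5 + 68*y^6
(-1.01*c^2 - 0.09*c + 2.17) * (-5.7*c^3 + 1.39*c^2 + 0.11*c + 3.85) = 5.757*c^5 - 0.8909*c^4 - 12.6052*c^3 - 0.8821*c^2 - 0.1078*c + 8.3545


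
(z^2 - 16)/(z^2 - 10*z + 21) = (z^2 - 16)/(z^2 - 10*z + 21)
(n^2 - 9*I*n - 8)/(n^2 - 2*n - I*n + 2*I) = (n - 8*I)/(n - 2)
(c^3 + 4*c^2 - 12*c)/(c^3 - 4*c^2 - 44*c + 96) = c/(c - 8)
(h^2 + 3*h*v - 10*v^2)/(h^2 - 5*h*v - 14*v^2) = (-h^2 - 3*h*v + 10*v^2)/(-h^2 + 5*h*v + 14*v^2)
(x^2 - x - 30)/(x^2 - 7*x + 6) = (x + 5)/(x - 1)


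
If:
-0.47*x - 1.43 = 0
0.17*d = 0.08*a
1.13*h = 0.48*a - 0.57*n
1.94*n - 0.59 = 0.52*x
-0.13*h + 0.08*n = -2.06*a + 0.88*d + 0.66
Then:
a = 0.46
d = 0.22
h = 0.45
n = -0.51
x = -3.04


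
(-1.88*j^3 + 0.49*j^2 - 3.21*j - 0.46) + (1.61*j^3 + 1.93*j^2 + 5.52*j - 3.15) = -0.27*j^3 + 2.42*j^2 + 2.31*j - 3.61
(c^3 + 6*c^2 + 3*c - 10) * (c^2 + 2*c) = c^5 + 8*c^4 + 15*c^3 - 4*c^2 - 20*c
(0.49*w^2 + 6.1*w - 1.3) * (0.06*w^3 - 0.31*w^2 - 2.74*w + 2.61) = 0.0294*w^5 + 0.2141*w^4 - 3.3116*w^3 - 15.0321*w^2 + 19.483*w - 3.393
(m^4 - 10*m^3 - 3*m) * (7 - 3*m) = -3*m^5 + 37*m^4 - 70*m^3 + 9*m^2 - 21*m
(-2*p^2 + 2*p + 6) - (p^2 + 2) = -3*p^2 + 2*p + 4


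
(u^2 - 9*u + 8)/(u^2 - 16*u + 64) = (u - 1)/(u - 8)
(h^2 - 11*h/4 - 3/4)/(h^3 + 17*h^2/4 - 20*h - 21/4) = 1/(h + 7)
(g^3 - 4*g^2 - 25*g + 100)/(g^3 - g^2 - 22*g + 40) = (g - 5)/(g - 2)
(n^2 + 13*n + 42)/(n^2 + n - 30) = (n + 7)/(n - 5)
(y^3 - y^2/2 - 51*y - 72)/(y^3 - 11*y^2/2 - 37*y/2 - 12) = (y + 6)/(y + 1)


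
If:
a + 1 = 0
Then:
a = -1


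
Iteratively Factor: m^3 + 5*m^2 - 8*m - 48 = (m - 3)*(m^2 + 8*m + 16) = (m - 3)*(m + 4)*(m + 4)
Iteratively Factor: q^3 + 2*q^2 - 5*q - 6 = (q + 1)*(q^2 + q - 6) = (q - 2)*(q + 1)*(q + 3)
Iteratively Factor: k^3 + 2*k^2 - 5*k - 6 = (k - 2)*(k^2 + 4*k + 3) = (k - 2)*(k + 1)*(k + 3)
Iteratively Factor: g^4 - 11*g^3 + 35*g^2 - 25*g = (g)*(g^3 - 11*g^2 + 35*g - 25) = g*(g - 5)*(g^2 - 6*g + 5) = g*(g - 5)^2*(g - 1)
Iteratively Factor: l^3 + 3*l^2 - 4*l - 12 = (l - 2)*(l^2 + 5*l + 6) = (l - 2)*(l + 2)*(l + 3)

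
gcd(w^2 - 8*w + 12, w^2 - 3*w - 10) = 1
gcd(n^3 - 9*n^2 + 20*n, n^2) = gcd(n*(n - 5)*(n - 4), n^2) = n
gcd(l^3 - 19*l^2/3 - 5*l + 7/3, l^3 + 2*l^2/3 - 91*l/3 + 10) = l - 1/3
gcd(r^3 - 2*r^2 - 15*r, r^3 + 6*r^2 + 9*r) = r^2 + 3*r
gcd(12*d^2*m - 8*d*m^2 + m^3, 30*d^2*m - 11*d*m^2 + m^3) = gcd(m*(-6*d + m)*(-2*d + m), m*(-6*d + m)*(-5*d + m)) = 6*d*m - m^2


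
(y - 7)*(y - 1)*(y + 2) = y^3 - 6*y^2 - 9*y + 14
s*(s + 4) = s^2 + 4*s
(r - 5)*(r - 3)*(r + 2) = r^3 - 6*r^2 - r + 30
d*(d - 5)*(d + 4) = d^3 - d^2 - 20*d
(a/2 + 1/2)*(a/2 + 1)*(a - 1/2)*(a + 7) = a^4/4 + 19*a^3/8 + 9*a^2/2 + 5*a/8 - 7/4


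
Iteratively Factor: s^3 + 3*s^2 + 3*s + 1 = (s + 1)*(s^2 + 2*s + 1) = (s + 1)^2*(s + 1)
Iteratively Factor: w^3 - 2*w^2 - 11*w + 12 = (w - 4)*(w^2 + 2*w - 3) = (w - 4)*(w - 1)*(w + 3)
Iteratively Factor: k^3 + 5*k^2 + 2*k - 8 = (k + 2)*(k^2 + 3*k - 4) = (k - 1)*(k + 2)*(k + 4)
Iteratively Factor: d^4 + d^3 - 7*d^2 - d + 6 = (d - 1)*(d^3 + 2*d^2 - 5*d - 6) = (d - 1)*(d + 1)*(d^2 + d - 6) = (d - 2)*(d - 1)*(d + 1)*(d + 3)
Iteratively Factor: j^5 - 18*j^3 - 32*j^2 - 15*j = (j - 5)*(j^4 + 5*j^3 + 7*j^2 + 3*j) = (j - 5)*(j + 3)*(j^3 + 2*j^2 + j) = (j - 5)*(j + 1)*(j + 3)*(j^2 + j) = j*(j - 5)*(j + 1)*(j + 3)*(j + 1)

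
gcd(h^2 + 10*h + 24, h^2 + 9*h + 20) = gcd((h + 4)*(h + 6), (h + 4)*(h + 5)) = h + 4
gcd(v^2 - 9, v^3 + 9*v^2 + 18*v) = v + 3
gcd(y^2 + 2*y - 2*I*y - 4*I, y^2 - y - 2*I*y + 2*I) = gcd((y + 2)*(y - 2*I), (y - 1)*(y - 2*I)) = y - 2*I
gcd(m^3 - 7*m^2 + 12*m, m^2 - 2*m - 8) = m - 4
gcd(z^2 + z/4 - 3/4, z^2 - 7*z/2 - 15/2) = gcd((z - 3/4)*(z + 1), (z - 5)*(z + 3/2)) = 1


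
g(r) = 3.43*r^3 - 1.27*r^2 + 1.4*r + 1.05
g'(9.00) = 812.03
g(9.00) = 2411.25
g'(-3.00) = 101.63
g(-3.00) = -107.19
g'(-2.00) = 47.64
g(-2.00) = -34.27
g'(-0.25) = 2.68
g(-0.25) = 0.57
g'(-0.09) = 1.71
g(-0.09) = 0.91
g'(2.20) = 45.62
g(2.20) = 34.51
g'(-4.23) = 196.26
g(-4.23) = -287.20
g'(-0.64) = 7.24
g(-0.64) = -1.27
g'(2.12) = 42.26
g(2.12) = 30.99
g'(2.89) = 80.00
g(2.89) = 77.28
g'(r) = 10.29*r^2 - 2.54*r + 1.4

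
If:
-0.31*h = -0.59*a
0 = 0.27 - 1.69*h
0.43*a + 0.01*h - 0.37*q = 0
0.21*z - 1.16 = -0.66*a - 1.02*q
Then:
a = 0.08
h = 0.16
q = 0.10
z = 4.77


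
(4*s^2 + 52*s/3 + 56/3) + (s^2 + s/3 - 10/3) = 5*s^2 + 53*s/3 + 46/3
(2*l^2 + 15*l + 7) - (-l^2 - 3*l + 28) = 3*l^2 + 18*l - 21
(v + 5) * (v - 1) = v^2 + 4*v - 5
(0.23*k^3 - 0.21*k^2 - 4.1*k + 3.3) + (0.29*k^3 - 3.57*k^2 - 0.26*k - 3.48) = 0.52*k^3 - 3.78*k^2 - 4.36*k - 0.18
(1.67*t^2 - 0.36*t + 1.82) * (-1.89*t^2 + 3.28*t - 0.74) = -3.1563*t^4 + 6.158*t^3 - 5.8564*t^2 + 6.236*t - 1.3468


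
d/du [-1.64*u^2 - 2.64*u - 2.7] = -3.28*u - 2.64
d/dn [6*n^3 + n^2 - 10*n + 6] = 18*n^2 + 2*n - 10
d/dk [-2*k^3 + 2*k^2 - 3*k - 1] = -6*k^2 + 4*k - 3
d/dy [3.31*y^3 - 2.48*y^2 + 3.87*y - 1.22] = 9.93*y^2 - 4.96*y + 3.87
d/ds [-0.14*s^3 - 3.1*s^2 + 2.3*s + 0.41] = -0.42*s^2 - 6.2*s + 2.3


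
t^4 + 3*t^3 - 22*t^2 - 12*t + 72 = (t - 3)*(t - 2)*(t + 2)*(t + 6)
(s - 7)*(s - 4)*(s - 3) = s^3 - 14*s^2 + 61*s - 84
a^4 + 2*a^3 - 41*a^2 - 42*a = a*(a - 6)*(a + 1)*(a + 7)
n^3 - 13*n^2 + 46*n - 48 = (n - 8)*(n - 3)*(n - 2)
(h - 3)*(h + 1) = h^2 - 2*h - 3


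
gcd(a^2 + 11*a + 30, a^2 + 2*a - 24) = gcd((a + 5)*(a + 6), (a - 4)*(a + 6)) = a + 6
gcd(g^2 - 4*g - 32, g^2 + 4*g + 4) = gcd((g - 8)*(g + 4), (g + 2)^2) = 1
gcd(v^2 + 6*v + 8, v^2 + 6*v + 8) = v^2 + 6*v + 8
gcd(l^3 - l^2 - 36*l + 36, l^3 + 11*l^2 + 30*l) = l + 6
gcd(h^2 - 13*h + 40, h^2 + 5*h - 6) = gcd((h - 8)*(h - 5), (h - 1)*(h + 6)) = 1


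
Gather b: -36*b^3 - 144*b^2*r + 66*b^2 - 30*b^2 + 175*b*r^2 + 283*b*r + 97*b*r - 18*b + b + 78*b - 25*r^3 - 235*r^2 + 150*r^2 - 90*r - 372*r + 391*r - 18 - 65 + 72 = -36*b^3 + b^2*(36 - 144*r) + b*(175*r^2 + 380*r + 61) - 25*r^3 - 85*r^2 - 71*r - 11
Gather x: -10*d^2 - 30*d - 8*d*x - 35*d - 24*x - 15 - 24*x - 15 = -10*d^2 - 65*d + x*(-8*d - 48) - 30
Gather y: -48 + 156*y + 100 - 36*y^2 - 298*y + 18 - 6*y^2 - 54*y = -42*y^2 - 196*y + 70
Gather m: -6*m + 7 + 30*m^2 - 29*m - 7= 30*m^2 - 35*m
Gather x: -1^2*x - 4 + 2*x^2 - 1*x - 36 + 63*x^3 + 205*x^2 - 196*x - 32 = 63*x^3 + 207*x^2 - 198*x - 72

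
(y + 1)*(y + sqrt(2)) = y^2 + y + sqrt(2)*y + sqrt(2)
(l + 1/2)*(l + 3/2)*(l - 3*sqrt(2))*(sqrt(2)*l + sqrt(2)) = sqrt(2)*l^4 - 6*l^3 + 3*sqrt(2)*l^3 - 18*l^2 + 11*sqrt(2)*l^2/4 - 33*l/2 + 3*sqrt(2)*l/4 - 9/2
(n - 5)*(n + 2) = n^2 - 3*n - 10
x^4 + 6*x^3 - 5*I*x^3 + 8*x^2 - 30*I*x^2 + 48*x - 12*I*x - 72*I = (x + 6)*(x - 6*I)*(x - I)*(x + 2*I)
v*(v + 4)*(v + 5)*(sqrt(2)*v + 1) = sqrt(2)*v^4 + v^3 + 9*sqrt(2)*v^3 + 9*v^2 + 20*sqrt(2)*v^2 + 20*v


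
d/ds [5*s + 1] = 5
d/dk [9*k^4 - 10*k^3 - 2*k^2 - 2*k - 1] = 36*k^3 - 30*k^2 - 4*k - 2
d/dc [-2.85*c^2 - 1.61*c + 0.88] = -5.7*c - 1.61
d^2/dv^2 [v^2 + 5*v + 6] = 2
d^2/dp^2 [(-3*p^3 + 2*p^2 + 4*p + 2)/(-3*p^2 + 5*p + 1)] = 2*(18*p^3 - 27*p^2 + 63*p - 38)/(27*p^6 - 135*p^5 + 198*p^4 - 35*p^3 - 66*p^2 - 15*p - 1)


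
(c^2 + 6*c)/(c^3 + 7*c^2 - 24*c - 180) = c/(c^2 + c - 30)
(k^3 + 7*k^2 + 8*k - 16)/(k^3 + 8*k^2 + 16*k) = (k - 1)/k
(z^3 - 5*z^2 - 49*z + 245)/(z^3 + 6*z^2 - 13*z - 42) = (z^2 - 12*z + 35)/(z^2 - z - 6)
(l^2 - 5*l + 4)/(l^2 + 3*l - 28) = (l - 1)/(l + 7)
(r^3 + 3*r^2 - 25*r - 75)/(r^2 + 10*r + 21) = (r^2 - 25)/(r + 7)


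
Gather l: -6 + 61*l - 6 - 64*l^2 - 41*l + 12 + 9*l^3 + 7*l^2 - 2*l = 9*l^3 - 57*l^2 + 18*l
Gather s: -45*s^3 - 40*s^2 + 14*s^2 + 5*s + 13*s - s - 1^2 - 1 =-45*s^3 - 26*s^2 + 17*s - 2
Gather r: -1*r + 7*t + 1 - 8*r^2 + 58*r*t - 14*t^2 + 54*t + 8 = -8*r^2 + r*(58*t - 1) - 14*t^2 + 61*t + 9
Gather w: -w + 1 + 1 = 2 - w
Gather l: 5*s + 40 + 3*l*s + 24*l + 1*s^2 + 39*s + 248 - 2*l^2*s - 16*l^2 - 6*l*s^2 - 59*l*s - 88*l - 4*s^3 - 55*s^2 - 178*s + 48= l^2*(-2*s - 16) + l*(-6*s^2 - 56*s - 64) - 4*s^3 - 54*s^2 - 134*s + 336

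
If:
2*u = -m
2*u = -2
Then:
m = 2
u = -1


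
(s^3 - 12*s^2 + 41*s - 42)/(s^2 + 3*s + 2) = (s^3 - 12*s^2 + 41*s - 42)/(s^2 + 3*s + 2)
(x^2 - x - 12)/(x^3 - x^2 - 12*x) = 1/x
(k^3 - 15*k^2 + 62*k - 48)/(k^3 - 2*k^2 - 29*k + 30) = (k - 8)/(k + 5)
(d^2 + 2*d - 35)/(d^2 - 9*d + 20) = (d + 7)/(d - 4)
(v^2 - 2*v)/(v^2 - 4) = v/(v + 2)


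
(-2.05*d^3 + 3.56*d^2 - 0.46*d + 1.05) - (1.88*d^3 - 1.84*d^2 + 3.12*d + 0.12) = -3.93*d^3 + 5.4*d^2 - 3.58*d + 0.93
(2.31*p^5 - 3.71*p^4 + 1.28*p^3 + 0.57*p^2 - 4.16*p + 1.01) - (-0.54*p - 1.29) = 2.31*p^5 - 3.71*p^4 + 1.28*p^3 + 0.57*p^2 - 3.62*p + 2.3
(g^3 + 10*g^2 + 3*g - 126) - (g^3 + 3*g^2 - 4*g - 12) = 7*g^2 + 7*g - 114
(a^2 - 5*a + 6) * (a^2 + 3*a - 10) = a^4 - 2*a^3 - 19*a^2 + 68*a - 60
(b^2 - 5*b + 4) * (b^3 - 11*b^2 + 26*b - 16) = b^5 - 16*b^4 + 85*b^3 - 190*b^2 + 184*b - 64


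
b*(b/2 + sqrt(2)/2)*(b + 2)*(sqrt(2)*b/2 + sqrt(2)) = sqrt(2)*b^4/4 + b^3/2 + sqrt(2)*b^3 + sqrt(2)*b^2 + 2*b^2 + 2*b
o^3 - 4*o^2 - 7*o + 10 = (o - 5)*(o - 1)*(o + 2)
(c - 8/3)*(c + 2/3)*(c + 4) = c^3 + 2*c^2 - 88*c/9 - 64/9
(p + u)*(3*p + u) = 3*p^2 + 4*p*u + u^2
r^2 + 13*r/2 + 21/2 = (r + 3)*(r + 7/2)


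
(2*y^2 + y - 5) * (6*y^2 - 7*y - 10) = 12*y^4 - 8*y^3 - 57*y^2 + 25*y + 50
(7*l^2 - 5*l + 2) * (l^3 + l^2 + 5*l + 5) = 7*l^5 + 2*l^4 + 32*l^3 + 12*l^2 - 15*l + 10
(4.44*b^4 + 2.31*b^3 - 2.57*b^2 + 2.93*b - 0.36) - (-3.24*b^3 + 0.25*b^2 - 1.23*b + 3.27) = 4.44*b^4 + 5.55*b^3 - 2.82*b^2 + 4.16*b - 3.63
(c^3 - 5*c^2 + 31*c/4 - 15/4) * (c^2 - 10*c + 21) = c^5 - 15*c^4 + 315*c^3/4 - 745*c^2/4 + 801*c/4 - 315/4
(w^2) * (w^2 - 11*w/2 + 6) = w^4 - 11*w^3/2 + 6*w^2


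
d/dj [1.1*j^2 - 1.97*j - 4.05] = 2.2*j - 1.97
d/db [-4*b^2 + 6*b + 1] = 6 - 8*b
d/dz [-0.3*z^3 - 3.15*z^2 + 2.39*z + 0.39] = -0.9*z^2 - 6.3*z + 2.39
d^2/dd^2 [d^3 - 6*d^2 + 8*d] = 6*d - 12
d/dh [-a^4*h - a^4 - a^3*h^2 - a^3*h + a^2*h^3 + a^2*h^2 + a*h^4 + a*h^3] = a*(-a^3 - 2*a^2*h - a^2 + 3*a*h^2 + 2*a*h + 4*h^3 + 3*h^2)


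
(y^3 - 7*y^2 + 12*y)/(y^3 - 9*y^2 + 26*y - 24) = y/(y - 2)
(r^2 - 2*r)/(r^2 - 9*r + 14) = r/(r - 7)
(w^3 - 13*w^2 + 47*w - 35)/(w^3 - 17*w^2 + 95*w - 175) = (w - 1)/(w - 5)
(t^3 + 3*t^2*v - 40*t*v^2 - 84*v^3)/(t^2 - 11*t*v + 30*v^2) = (t^2 + 9*t*v + 14*v^2)/(t - 5*v)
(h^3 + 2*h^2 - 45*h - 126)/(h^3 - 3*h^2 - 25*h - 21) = (h + 6)/(h + 1)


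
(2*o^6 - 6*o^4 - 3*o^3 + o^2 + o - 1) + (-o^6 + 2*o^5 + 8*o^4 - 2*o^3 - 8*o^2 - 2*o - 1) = o^6 + 2*o^5 + 2*o^4 - 5*o^3 - 7*o^2 - o - 2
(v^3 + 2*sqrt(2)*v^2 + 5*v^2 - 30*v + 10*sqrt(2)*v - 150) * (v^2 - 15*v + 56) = v^5 - 10*v^4 + 2*sqrt(2)*v^4 - 49*v^3 - 20*sqrt(2)*v^3 - 38*sqrt(2)*v^2 + 580*v^2 + 570*v + 560*sqrt(2)*v - 8400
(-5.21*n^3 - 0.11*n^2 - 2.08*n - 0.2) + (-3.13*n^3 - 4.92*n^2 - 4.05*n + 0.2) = -8.34*n^3 - 5.03*n^2 - 6.13*n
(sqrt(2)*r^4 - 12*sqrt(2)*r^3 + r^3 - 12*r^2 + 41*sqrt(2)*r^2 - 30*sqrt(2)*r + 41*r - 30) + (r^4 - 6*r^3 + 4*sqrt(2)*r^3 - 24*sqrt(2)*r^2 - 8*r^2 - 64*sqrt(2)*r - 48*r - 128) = r^4 + sqrt(2)*r^4 - 8*sqrt(2)*r^3 - 5*r^3 - 20*r^2 + 17*sqrt(2)*r^2 - 94*sqrt(2)*r - 7*r - 158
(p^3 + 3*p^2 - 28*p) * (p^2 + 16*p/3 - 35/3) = p^5 + 25*p^4/3 - 71*p^3/3 - 553*p^2/3 + 980*p/3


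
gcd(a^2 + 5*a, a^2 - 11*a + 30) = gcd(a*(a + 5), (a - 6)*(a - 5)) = 1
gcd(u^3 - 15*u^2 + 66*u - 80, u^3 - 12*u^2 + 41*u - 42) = u - 2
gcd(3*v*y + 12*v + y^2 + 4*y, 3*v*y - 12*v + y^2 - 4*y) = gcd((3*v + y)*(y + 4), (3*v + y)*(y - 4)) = 3*v + y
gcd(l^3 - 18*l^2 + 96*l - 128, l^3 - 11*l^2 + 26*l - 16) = l^2 - 10*l + 16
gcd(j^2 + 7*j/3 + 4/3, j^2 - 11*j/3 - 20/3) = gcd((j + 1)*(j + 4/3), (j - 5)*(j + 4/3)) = j + 4/3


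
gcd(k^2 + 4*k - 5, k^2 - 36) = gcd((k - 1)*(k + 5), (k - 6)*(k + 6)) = 1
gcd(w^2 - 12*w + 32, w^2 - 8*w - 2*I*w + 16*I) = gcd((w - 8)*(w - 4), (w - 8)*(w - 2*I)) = w - 8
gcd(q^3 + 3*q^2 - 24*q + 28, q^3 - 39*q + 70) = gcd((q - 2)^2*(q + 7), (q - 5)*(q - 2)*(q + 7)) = q^2 + 5*q - 14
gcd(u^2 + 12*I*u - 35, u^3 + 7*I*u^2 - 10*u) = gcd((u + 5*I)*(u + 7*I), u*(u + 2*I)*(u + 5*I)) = u + 5*I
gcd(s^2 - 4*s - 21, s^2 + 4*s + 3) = s + 3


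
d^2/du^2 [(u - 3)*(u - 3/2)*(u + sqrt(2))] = 6*u - 9 + 2*sqrt(2)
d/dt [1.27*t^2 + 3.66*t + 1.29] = 2.54*t + 3.66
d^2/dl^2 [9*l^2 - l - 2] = 18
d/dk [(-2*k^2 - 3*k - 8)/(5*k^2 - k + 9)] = (17*k^2 + 44*k - 35)/(25*k^4 - 10*k^3 + 91*k^2 - 18*k + 81)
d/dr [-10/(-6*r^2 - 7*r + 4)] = 10*(-12*r - 7)/(6*r^2 + 7*r - 4)^2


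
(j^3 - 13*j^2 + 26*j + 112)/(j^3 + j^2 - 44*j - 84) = (j - 8)/(j + 6)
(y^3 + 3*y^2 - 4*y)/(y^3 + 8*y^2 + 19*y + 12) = y*(y - 1)/(y^2 + 4*y + 3)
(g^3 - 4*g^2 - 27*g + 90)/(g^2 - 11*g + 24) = (g^2 - g - 30)/(g - 8)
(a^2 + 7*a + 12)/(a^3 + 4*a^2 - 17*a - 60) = (a + 4)/(a^2 + a - 20)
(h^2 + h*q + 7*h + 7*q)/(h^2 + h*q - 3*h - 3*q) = (h + 7)/(h - 3)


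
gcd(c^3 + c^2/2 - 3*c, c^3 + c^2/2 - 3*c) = c^3 + c^2/2 - 3*c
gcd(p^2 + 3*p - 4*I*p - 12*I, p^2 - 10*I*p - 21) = 1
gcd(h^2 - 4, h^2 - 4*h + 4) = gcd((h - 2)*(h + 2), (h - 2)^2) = h - 2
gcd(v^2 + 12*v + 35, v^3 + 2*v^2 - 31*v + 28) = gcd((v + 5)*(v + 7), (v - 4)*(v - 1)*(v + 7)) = v + 7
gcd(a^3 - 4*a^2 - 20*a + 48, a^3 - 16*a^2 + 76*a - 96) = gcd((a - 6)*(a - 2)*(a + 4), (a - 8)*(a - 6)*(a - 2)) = a^2 - 8*a + 12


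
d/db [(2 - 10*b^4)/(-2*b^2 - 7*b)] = 2*(20*b^5 + 105*b^4 + 4*b + 7)/(b^2*(4*b^2 + 28*b + 49))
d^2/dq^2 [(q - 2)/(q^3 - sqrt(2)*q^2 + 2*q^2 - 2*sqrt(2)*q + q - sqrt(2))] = 2*((q - 2)*(3*q^2 - 2*sqrt(2)*q + 4*q - 2*sqrt(2) + 1)^2 + (-3*q^2 - 4*q + 2*sqrt(2)*q - (q - 2)*(3*q - sqrt(2) + 2) - 1 + 2*sqrt(2))*(q^3 - sqrt(2)*q^2 + 2*q^2 - 2*sqrt(2)*q + q - sqrt(2)))/(q^3 - sqrt(2)*q^2 + 2*q^2 - 2*sqrt(2)*q + q - sqrt(2))^3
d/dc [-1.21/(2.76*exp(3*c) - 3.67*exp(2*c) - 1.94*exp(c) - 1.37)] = (10.0188*exp(2*c) - 8.8814*exp(c) - 2.3474)*exp(c)/(-2.76*exp(3*c) + 3.67*exp(2*c) + 1.94*exp(c) + 1.37)^2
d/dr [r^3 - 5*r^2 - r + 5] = 3*r^2 - 10*r - 1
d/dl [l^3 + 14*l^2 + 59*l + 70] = 3*l^2 + 28*l + 59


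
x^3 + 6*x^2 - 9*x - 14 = (x - 2)*(x + 1)*(x + 7)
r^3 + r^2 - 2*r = r*(r - 1)*(r + 2)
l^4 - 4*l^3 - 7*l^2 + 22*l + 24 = (l - 4)*(l - 3)*(l + 1)*(l + 2)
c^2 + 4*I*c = c*(c + 4*I)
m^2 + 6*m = m*(m + 6)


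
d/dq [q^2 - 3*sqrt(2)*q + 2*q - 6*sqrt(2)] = 2*q - 3*sqrt(2) + 2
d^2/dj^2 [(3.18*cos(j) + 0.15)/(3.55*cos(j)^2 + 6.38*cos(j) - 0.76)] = (0.248224071899492*(1 - cos(j)^2)^2 - 0.15431984908766*cos(j)^5 + 0.0711683938630672*cos(j)^3 + 0.451004696017858*cos(j)^2 + 0.266844181179462*cos(j) - 0.0793365510476489)/(0.556426332288401*cos(j)^2 + 1.0*cos(j) - 0.119122257053292)^3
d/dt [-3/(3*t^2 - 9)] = 2*t/(t^2 - 3)^2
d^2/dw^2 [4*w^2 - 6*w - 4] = 8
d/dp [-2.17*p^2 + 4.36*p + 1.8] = 4.36 - 4.34*p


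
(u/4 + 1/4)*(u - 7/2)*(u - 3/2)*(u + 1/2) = u^4/4 - 7*u^3/8 - 7*u^2/16 + 43*u/32 + 21/32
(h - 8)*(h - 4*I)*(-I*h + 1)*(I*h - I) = h^4 - 9*h^3 - 3*I*h^3 + 12*h^2 + 27*I*h^2 - 36*h - 24*I*h + 32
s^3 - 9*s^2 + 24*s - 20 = (s - 5)*(s - 2)^2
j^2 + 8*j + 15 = (j + 3)*(j + 5)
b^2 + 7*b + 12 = (b + 3)*(b + 4)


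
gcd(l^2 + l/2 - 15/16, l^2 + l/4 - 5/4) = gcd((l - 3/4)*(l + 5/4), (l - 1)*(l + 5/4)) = l + 5/4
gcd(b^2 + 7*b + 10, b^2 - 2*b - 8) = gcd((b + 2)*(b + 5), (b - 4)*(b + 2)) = b + 2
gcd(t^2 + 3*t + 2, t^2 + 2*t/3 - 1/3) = t + 1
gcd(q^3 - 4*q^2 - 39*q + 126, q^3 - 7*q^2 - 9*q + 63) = q^2 - 10*q + 21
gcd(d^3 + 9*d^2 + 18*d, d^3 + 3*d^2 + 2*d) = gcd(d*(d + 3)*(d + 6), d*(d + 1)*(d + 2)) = d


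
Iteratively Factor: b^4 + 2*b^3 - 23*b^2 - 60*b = (b - 5)*(b^3 + 7*b^2 + 12*b) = (b - 5)*(b + 3)*(b^2 + 4*b) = (b - 5)*(b + 3)*(b + 4)*(b)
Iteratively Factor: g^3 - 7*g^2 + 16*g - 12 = (g - 3)*(g^2 - 4*g + 4) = (g - 3)*(g - 2)*(g - 2)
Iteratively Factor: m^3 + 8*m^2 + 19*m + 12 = (m + 1)*(m^2 + 7*m + 12) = (m + 1)*(m + 3)*(m + 4)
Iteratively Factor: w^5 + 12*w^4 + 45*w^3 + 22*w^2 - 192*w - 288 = (w + 3)*(w^4 + 9*w^3 + 18*w^2 - 32*w - 96) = (w + 3)*(w + 4)*(w^3 + 5*w^2 - 2*w - 24) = (w + 3)^2*(w + 4)*(w^2 + 2*w - 8) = (w - 2)*(w + 3)^2*(w + 4)*(w + 4)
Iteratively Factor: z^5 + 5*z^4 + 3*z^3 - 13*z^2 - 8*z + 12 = (z + 2)*(z^4 + 3*z^3 - 3*z^2 - 7*z + 6) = (z + 2)^2*(z^3 + z^2 - 5*z + 3) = (z - 1)*(z + 2)^2*(z^2 + 2*z - 3) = (z - 1)^2*(z + 2)^2*(z + 3)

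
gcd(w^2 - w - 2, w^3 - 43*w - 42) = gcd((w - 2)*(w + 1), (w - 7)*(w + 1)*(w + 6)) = w + 1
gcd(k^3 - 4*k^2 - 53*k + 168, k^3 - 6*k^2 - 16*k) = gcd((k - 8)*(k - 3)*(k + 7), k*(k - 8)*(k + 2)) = k - 8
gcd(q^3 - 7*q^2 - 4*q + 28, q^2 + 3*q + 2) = q + 2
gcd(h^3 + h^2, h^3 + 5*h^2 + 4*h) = h^2 + h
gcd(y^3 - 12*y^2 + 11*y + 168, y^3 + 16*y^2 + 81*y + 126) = y + 3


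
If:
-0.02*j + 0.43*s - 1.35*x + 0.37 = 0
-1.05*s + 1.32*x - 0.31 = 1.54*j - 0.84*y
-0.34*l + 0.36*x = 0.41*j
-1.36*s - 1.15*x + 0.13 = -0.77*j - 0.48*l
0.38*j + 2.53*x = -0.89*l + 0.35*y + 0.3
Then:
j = 0.50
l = -0.31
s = 0.04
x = 0.28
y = 0.90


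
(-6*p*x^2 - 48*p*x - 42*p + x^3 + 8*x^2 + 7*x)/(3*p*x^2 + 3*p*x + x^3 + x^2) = (-6*p*x - 42*p + x^2 + 7*x)/(x*(3*p + x))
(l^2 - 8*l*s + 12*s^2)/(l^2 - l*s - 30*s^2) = (l - 2*s)/(l + 5*s)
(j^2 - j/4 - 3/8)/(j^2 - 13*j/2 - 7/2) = (j - 3/4)/(j - 7)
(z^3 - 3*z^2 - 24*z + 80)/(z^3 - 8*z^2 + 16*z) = (z + 5)/z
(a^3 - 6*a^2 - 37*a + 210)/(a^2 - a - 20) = (a^2 - a - 42)/(a + 4)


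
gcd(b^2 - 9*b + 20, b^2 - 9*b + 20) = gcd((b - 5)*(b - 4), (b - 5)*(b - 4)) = b^2 - 9*b + 20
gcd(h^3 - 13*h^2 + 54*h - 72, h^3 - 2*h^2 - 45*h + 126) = h^2 - 9*h + 18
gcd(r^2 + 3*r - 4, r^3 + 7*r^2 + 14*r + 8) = r + 4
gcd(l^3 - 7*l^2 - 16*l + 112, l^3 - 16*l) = l^2 - 16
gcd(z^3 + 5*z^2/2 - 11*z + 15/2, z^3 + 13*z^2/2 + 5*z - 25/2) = z^2 + 4*z - 5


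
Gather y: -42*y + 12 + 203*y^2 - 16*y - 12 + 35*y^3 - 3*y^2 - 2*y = 35*y^3 + 200*y^2 - 60*y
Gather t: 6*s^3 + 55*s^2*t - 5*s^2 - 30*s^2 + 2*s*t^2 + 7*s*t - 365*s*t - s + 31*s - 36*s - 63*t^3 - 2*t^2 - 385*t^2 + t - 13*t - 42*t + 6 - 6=6*s^3 - 35*s^2 - 6*s - 63*t^3 + t^2*(2*s - 387) + t*(55*s^2 - 358*s - 54)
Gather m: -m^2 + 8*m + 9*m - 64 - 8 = -m^2 + 17*m - 72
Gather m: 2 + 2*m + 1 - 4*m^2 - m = -4*m^2 + m + 3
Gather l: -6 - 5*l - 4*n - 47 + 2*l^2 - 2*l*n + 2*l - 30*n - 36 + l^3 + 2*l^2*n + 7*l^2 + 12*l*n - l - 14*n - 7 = l^3 + l^2*(2*n + 9) + l*(10*n - 4) - 48*n - 96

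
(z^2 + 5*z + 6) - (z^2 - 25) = 5*z + 31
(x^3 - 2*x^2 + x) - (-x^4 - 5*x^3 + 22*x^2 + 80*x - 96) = x^4 + 6*x^3 - 24*x^2 - 79*x + 96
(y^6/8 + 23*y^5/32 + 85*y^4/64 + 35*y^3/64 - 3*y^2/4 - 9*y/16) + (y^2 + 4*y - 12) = y^6/8 + 23*y^5/32 + 85*y^4/64 + 35*y^3/64 + y^2/4 + 55*y/16 - 12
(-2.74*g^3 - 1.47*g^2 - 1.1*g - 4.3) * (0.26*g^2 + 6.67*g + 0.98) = -0.7124*g^5 - 18.658*g^4 - 12.7761*g^3 - 9.8956*g^2 - 29.759*g - 4.214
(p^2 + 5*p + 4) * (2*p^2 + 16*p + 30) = 2*p^4 + 26*p^3 + 118*p^2 + 214*p + 120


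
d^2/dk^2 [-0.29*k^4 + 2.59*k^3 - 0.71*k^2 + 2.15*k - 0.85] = -3.48*k^2 + 15.54*k - 1.42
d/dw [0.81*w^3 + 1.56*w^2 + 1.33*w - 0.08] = 2.43*w^2 + 3.12*w + 1.33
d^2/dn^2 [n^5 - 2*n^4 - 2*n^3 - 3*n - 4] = 4*n*(5*n^2 - 6*n - 3)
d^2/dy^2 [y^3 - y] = 6*y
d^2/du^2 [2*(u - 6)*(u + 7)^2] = 12*u + 32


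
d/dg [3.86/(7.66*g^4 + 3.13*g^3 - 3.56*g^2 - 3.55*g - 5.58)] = (-118.2704*g^3 - 36.2454*g^2 + 27.4832*g + 13.703)/(-7.66*g^4 - 3.13*g^3 + 3.56*g^2 + 3.55*g + 5.58)^2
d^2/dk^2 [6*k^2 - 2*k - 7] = 12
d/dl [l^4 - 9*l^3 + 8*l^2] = l*(4*l^2 - 27*l + 16)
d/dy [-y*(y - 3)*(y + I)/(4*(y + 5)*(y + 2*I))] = (-y^4 + y^3*(-10 - 4*I) + y^2*(17 - 32*I) + y*(20 + 60*I) - 30)/(4*y^4 + y^3*(40 + 16*I) + y^2*(84 + 160*I) + y*(-160 + 400*I) - 400)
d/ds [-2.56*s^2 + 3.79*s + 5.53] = 3.79 - 5.12*s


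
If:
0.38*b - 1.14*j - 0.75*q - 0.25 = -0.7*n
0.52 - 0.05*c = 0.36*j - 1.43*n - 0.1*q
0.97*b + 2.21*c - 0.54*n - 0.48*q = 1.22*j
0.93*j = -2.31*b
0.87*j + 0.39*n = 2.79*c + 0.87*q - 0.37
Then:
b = 0.74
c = -1.17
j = -1.83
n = -1.00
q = 1.89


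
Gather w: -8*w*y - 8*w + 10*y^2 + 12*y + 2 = w*(-8*y - 8) + 10*y^2 + 12*y + 2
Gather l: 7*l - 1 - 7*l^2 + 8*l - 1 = -7*l^2 + 15*l - 2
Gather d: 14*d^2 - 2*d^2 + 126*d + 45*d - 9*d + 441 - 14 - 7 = 12*d^2 + 162*d + 420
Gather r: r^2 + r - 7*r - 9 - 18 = r^2 - 6*r - 27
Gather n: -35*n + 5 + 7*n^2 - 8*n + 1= 7*n^2 - 43*n + 6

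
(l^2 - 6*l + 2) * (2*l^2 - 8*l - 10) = 2*l^4 - 20*l^3 + 42*l^2 + 44*l - 20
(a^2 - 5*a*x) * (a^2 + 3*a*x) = a^4 - 2*a^3*x - 15*a^2*x^2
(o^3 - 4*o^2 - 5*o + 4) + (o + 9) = o^3 - 4*o^2 - 4*o + 13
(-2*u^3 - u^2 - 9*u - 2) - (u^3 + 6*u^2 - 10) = -3*u^3 - 7*u^2 - 9*u + 8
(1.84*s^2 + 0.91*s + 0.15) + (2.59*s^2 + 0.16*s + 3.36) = 4.43*s^2 + 1.07*s + 3.51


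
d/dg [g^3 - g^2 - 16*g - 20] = 3*g^2 - 2*g - 16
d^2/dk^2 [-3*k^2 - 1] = -6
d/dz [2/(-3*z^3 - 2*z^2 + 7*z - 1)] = 2*(9*z^2 + 4*z - 7)/(3*z^3 + 2*z^2 - 7*z + 1)^2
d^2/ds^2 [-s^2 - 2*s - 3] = -2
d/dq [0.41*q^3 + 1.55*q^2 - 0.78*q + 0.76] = 1.23*q^2 + 3.1*q - 0.78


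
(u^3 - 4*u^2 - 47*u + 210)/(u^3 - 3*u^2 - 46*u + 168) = (u - 5)/(u - 4)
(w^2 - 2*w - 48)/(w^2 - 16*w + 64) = (w + 6)/(w - 8)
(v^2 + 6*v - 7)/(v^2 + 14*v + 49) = (v - 1)/(v + 7)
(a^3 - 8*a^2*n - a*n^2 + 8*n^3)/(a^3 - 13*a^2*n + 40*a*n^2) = (a^2 - n^2)/(a*(a - 5*n))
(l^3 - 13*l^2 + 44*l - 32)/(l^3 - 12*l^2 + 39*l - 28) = (l - 8)/(l - 7)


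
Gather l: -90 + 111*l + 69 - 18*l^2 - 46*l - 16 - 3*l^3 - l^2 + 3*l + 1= -3*l^3 - 19*l^2 + 68*l - 36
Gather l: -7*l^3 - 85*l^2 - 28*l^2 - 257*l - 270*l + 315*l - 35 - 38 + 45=-7*l^3 - 113*l^2 - 212*l - 28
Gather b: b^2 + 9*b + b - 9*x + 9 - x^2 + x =b^2 + 10*b - x^2 - 8*x + 9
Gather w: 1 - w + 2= 3 - w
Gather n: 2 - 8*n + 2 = 4 - 8*n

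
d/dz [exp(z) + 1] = exp(z)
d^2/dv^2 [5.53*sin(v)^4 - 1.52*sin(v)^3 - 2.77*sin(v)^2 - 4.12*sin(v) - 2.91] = -88.48*sin(v)^4 + 13.68*sin(v)^3 + 77.44*sin(v)^2 - 5.0*sin(v) - 5.54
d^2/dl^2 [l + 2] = 0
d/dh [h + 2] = 1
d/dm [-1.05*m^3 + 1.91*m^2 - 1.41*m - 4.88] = -3.15*m^2 + 3.82*m - 1.41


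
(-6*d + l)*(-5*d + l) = 30*d^2 - 11*d*l + l^2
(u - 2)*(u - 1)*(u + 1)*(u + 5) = u^4 + 3*u^3 - 11*u^2 - 3*u + 10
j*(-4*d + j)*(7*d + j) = -28*d^2*j + 3*d*j^2 + j^3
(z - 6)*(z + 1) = z^2 - 5*z - 6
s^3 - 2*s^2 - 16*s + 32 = (s - 4)*(s - 2)*(s + 4)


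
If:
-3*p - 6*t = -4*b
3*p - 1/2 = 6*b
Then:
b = -3*t - 1/4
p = -6*t - 1/3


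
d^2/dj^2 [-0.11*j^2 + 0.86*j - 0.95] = -0.220000000000000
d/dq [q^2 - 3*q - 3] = 2*q - 3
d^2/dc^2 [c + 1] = 0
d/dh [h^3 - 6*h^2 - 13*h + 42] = 3*h^2 - 12*h - 13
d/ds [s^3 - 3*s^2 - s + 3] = 3*s^2 - 6*s - 1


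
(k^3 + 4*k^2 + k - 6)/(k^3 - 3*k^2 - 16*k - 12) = (k^2 + 2*k - 3)/(k^2 - 5*k - 6)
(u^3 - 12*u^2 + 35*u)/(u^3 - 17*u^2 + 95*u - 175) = u/(u - 5)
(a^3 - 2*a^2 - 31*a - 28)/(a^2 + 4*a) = a - 6 - 7/a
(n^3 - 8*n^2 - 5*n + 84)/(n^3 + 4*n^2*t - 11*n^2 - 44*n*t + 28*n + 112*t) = (n + 3)/(n + 4*t)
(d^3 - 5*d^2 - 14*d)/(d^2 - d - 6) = d*(d - 7)/(d - 3)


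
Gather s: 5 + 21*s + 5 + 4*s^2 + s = 4*s^2 + 22*s + 10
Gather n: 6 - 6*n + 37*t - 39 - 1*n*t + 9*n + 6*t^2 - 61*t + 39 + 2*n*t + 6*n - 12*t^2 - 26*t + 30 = n*(t + 9) - 6*t^2 - 50*t + 36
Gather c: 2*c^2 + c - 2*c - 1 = 2*c^2 - c - 1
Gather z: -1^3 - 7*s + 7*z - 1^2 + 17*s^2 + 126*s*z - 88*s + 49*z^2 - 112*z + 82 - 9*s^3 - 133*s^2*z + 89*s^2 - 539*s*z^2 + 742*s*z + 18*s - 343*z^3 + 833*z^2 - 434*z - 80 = -9*s^3 + 106*s^2 - 77*s - 343*z^3 + z^2*(882 - 539*s) + z*(-133*s^2 + 868*s - 539)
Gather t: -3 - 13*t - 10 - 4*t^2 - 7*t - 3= -4*t^2 - 20*t - 16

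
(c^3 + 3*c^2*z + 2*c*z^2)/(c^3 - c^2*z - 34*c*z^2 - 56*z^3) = c*(-c - z)/(-c^2 + 3*c*z + 28*z^2)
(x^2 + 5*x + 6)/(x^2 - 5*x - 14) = (x + 3)/(x - 7)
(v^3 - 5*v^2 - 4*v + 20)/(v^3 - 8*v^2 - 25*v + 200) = (v^2 - 4)/(v^2 - 3*v - 40)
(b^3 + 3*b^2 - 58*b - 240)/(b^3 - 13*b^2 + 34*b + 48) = (b^2 + 11*b + 30)/(b^2 - 5*b - 6)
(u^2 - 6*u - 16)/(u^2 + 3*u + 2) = (u - 8)/(u + 1)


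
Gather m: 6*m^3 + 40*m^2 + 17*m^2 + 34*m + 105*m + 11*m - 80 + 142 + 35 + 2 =6*m^3 + 57*m^2 + 150*m + 99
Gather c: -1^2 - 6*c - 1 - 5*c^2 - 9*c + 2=-5*c^2 - 15*c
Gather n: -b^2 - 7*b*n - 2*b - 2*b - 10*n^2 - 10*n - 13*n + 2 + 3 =-b^2 - 4*b - 10*n^2 + n*(-7*b - 23) + 5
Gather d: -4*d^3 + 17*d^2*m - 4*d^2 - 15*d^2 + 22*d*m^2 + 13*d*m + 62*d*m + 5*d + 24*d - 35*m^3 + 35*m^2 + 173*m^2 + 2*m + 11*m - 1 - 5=-4*d^3 + d^2*(17*m - 19) + d*(22*m^2 + 75*m + 29) - 35*m^3 + 208*m^2 + 13*m - 6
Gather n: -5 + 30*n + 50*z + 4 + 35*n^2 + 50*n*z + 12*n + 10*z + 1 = 35*n^2 + n*(50*z + 42) + 60*z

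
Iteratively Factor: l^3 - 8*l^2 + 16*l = (l - 4)*(l^2 - 4*l) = (l - 4)^2*(l)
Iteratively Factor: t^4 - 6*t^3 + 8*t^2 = (t - 4)*(t^3 - 2*t^2) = t*(t - 4)*(t^2 - 2*t) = t^2*(t - 4)*(t - 2)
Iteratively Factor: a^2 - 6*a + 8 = (a - 4)*(a - 2)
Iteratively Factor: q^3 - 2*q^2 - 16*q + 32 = (q - 2)*(q^2 - 16) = (q - 4)*(q - 2)*(q + 4)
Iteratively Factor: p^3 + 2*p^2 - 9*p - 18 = (p + 3)*(p^2 - p - 6) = (p - 3)*(p + 3)*(p + 2)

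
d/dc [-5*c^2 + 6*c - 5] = 6 - 10*c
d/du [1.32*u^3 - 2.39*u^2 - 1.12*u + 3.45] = 3.96*u^2 - 4.78*u - 1.12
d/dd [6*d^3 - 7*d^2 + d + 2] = 18*d^2 - 14*d + 1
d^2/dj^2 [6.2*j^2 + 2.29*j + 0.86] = 12.4000000000000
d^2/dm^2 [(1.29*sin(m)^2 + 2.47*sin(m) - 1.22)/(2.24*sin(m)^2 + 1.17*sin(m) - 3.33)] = (-7.105427357601e-15*sin(m)^6 - 9.01264000000002*sin(m)^5 - 9.29608899999999*sin(m)^4 - 67.850029*sin(m)^3 - 7.76576100000001*sin(m)^2 + 68.724747*sin(m) + 26.315532)/(11.239424*sin(m)^6 + 17.611776*sin(m)^5 - 40.926816*sin(m)^4 - 50.761971*sin(m)^3 + 60.842097*sin(m)^2 + 38.922039*sin(m) - 36.926037)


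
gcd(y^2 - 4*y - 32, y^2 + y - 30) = 1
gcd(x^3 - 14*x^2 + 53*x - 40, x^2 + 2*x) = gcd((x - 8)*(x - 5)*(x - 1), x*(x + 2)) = 1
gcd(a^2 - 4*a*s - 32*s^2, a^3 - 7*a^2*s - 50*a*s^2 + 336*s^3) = -a + 8*s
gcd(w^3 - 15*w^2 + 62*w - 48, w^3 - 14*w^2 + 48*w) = w^2 - 14*w + 48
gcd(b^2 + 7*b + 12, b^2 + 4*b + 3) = b + 3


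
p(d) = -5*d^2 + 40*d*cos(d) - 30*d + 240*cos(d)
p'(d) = -40*d*sin(d) - 10*d - 240*sin(d) + 40*cos(d) - 30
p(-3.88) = -21.59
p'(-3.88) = -77.86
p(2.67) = -424.69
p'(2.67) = -249.89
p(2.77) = -448.32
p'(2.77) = -222.35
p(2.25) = -300.11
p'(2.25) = -334.39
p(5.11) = -111.78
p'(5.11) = 344.12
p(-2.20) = -47.65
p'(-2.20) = 91.35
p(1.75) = -123.07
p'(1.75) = -359.67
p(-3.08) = -71.61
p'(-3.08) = -31.93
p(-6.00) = 0.00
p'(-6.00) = 68.41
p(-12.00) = -562.52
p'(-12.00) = 252.53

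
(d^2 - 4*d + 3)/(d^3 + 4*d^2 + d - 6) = (d - 3)/(d^2 + 5*d + 6)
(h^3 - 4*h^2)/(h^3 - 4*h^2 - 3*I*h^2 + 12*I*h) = h/(h - 3*I)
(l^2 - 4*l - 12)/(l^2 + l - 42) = (l + 2)/(l + 7)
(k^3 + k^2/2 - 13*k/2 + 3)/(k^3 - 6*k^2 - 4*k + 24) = (2*k^2 + 5*k - 3)/(2*(k^2 - 4*k - 12))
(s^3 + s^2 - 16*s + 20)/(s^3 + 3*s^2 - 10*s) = (s - 2)/s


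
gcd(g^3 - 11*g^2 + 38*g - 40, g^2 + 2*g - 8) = g - 2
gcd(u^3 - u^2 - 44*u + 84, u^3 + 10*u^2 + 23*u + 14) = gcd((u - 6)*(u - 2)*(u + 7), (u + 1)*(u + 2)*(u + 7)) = u + 7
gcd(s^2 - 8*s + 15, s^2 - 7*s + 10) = s - 5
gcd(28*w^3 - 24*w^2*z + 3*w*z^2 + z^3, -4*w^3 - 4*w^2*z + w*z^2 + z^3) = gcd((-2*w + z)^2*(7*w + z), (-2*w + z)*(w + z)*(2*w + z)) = -2*w + z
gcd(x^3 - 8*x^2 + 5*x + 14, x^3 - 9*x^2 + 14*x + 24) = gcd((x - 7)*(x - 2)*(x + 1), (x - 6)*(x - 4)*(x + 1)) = x + 1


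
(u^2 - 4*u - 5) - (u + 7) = u^2 - 5*u - 12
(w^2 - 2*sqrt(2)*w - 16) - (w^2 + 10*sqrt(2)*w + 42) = -12*sqrt(2)*w - 58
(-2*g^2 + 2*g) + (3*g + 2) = -2*g^2 + 5*g + 2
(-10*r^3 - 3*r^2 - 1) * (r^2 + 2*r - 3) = -10*r^5 - 23*r^4 + 24*r^3 + 8*r^2 - 2*r + 3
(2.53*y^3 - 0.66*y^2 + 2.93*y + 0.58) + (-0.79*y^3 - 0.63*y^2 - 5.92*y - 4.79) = 1.74*y^3 - 1.29*y^2 - 2.99*y - 4.21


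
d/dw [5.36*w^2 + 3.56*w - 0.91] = 10.72*w + 3.56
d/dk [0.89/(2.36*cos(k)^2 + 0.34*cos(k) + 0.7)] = (4.2008*cos(k) + 0.3026)*sin(k)/(2.36*cos(k)^2 + 0.34*cos(k) + 0.7)^2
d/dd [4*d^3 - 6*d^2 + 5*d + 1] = 12*d^2 - 12*d + 5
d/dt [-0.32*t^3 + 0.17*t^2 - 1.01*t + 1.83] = -0.96*t^2 + 0.34*t - 1.01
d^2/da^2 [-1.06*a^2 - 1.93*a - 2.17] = -2.12000000000000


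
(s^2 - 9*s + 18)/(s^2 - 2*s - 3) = (s - 6)/(s + 1)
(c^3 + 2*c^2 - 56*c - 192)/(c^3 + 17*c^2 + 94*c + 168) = (c - 8)/(c + 7)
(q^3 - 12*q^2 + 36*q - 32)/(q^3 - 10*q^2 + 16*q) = (q - 2)/q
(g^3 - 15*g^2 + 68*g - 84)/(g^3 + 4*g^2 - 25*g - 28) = (g^3 - 15*g^2 + 68*g - 84)/(g^3 + 4*g^2 - 25*g - 28)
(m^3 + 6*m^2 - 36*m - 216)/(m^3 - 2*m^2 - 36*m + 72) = (m + 6)/(m - 2)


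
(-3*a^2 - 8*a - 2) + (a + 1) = -3*a^2 - 7*a - 1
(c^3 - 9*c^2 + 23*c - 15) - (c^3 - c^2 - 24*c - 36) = -8*c^2 + 47*c + 21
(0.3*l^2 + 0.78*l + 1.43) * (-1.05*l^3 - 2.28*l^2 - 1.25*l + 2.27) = -0.315*l^5 - 1.503*l^4 - 3.6549*l^3 - 3.5544*l^2 - 0.0168999999999997*l + 3.2461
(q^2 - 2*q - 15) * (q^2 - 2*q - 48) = q^4 - 4*q^3 - 59*q^2 + 126*q + 720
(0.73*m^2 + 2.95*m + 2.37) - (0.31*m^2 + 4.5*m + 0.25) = 0.42*m^2 - 1.55*m + 2.12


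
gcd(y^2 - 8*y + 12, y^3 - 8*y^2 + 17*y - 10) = y - 2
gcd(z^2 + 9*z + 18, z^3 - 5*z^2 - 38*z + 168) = z + 6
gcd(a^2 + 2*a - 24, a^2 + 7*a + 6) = a + 6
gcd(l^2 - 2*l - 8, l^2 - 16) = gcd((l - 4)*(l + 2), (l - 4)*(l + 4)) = l - 4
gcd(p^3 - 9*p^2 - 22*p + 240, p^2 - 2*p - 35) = p + 5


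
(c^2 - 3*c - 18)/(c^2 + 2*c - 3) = (c - 6)/(c - 1)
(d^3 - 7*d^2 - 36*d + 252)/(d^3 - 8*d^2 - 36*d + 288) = (d - 7)/(d - 8)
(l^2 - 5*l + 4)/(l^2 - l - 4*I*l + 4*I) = (l - 4)/(l - 4*I)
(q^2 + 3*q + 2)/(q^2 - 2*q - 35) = (q^2 + 3*q + 2)/(q^2 - 2*q - 35)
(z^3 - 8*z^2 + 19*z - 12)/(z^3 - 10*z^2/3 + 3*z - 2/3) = 3*(z^2 - 7*z + 12)/(3*z^2 - 7*z + 2)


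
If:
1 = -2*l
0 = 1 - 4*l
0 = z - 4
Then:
No Solution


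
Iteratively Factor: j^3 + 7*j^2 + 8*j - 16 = (j - 1)*(j^2 + 8*j + 16) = (j - 1)*(j + 4)*(j + 4)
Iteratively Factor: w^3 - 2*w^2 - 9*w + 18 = (w - 2)*(w^2 - 9) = (w - 2)*(w + 3)*(w - 3)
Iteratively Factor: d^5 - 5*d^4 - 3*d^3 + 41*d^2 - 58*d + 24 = (d + 3)*(d^4 - 8*d^3 + 21*d^2 - 22*d + 8) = (d - 1)*(d + 3)*(d^3 - 7*d^2 + 14*d - 8) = (d - 1)^2*(d + 3)*(d^2 - 6*d + 8) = (d - 4)*(d - 1)^2*(d + 3)*(d - 2)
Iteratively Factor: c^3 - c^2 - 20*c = (c)*(c^2 - c - 20) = c*(c - 5)*(c + 4)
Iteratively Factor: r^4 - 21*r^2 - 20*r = (r)*(r^3 - 21*r - 20) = r*(r - 5)*(r^2 + 5*r + 4) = r*(r - 5)*(r + 4)*(r + 1)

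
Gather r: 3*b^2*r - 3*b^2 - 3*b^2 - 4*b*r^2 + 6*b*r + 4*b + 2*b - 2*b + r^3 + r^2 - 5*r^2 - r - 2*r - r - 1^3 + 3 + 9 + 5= -6*b^2 + 4*b + r^3 + r^2*(-4*b - 4) + r*(3*b^2 + 6*b - 4) + 16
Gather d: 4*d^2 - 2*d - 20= 4*d^2 - 2*d - 20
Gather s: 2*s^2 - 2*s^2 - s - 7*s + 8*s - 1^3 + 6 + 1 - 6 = 0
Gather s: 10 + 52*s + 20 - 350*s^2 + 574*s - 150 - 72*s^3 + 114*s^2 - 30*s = -72*s^3 - 236*s^2 + 596*s - 120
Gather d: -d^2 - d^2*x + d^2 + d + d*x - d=-d^2*x + d*x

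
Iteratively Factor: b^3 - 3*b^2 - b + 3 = (b - 3)*(b^2 - 1) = (b - 3)*(b - 1)*(b + 1)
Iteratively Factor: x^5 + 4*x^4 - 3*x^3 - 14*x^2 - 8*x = (x - 2)*(x^4 + 6*x^3 + 9*x^2 + 4*x) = (x - 2)*(x + 4)*(x^3 + 2*x^2 + x) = (x - 2)*(x + 1)*(x + 4)*(x^2 + x) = x*(x - 2)*(x + 1)*(x + 4)*(x + 1)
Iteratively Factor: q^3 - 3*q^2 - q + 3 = (q + 1)*(q^2 - 4*q + 3) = (q - 1)*(q + 1)*(q - 3)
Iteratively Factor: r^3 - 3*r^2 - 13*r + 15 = (r - 5)*(r^2 + 2*r - 3) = (r - 5)*(r - 1)*(r + 3)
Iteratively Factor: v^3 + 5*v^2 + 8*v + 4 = (v + 2)*(v^2 + 3*v + 2) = (v + 2)^2*(v + 1)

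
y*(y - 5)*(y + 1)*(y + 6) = y^4 + 2*y^3 - 29*y^2 - 30*y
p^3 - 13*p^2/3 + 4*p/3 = p*(p - 4)*(p - 1/3)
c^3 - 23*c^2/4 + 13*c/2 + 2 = (c - 4)*(c - 2)*(c + 1/4)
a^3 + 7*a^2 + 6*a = a*(a + 1)*(a + 6)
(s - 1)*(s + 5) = s^2 + 4*s - 5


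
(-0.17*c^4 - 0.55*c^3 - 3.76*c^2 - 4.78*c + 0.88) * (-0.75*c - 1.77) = 0.1275*c^5 + 0.7134*c^4 + 3.7935*c^3 + 10.2402*c^2 + 7.8006*c - 1.5576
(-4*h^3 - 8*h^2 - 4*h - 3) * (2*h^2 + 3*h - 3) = -8*h^5 - 28*h^4 - 20*h^3 + 6*h^2 + 3*h + 9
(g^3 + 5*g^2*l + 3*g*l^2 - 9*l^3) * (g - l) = g^4 + 4*g^3*l - 2*g^2*l^2 - 12*g*l^3 + 9*l^4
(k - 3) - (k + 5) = -8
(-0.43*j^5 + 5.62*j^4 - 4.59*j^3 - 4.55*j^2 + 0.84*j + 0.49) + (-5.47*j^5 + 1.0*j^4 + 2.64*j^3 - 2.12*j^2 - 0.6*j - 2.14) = -5.9*j^5 + 6.62*j^4 - 1.95*j^3 - 6.67*j^2 + 0.24*j - 1.65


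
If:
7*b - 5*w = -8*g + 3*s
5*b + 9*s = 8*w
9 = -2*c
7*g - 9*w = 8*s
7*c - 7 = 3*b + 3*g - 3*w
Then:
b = 52129/282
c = -9/2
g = -36575/141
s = -44429/282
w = -8701/141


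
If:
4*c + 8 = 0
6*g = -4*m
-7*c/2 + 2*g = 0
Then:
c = -2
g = -7/2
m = 21/4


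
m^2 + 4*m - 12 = (m - 2)*(m + 6)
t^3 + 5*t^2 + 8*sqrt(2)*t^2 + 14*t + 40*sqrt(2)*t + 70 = (t + 5)*(t + sqrt(2))*(t + 7*sqrt(2))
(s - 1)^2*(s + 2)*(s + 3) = s^4 + 3*s^3 - 3*s^2 - 7*s + 6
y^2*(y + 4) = y^3 + 4*y^2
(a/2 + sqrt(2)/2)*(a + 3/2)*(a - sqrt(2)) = a^3/2 + 3*a^2/4 - a - 3/2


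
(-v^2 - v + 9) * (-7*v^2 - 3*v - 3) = 7*v^4 + 10*v^3 - 57*v^2 - 24*v - 27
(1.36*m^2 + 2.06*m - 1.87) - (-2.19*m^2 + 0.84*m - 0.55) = 3.55*m^2 + 1.22*m - 1.32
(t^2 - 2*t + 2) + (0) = t^2 - 2*t + 2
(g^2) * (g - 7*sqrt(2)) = g^3 - 7*sqrt(2)*g^2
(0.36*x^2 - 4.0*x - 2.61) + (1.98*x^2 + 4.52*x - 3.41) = 2.34*x^2 + 0.52*x - 6.02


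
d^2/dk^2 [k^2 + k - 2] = 2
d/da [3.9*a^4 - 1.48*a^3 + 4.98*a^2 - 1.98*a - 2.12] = 15.6*a^3 - 4.44*a^2 + 9.96*a - 1.98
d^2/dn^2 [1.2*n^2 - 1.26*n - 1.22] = 2.40000000000000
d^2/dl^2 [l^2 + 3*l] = 2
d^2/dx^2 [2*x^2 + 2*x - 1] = 4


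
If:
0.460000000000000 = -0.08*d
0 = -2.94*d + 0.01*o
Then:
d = -5.75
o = -1690.50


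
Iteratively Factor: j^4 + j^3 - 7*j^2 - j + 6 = (j + 3)*(j^3 - 2*j^2 - j + 2) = (j + 1)*(j + 3)*(j^2 - 3*j + 2) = (j - 1)*(j + 1)*(j + 3)*(j - 2)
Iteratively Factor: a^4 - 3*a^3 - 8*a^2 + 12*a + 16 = (a + 1)*(a^3 - 4*a^2 - 4*a + 16) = (a - 2)*(a + 1)*(a^2 - 2*a - 8) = (a - 2)*(a + 1)*(a + 2)*(a - 4)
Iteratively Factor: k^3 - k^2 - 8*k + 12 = (k - 2)*(k^2 + k - 6) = (k - 2)*(k + 3)*(k - 2)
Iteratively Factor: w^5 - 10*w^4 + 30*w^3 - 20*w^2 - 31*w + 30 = (w - 3)*(w^4 - 7*w^3 + 9*w^2 + 7*w - 10) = (w - 3)*(w - 2)*(w^3 - 5*w^2 - w + 5) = (w - 3)*(w - 2)*(w - 1)*(w^2 - 4*w - 5) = (w - 5)*(w - 3)*(w - 2)*(w - 1)*(w + 1)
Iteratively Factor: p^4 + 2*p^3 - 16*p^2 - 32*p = (p)*(p^3 + 2*p^2 - 16*p - 32) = p*(p - 4)*(p^2 + 6*p + 8) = p*(p - 4)*(p + 4)*(p + 2)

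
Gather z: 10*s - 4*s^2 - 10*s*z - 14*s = -4*s^2 - 10*s*z - 4*s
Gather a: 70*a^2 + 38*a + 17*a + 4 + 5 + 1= 70*a^2 + 55*a + 10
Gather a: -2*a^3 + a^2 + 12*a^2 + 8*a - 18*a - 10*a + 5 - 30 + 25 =-2*a^3 + 13*a^2 - 20*a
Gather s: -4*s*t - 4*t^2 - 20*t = -4*s*t - 4*t^2 - 20*t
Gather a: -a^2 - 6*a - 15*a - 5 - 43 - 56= -a^2 - 21*a - 104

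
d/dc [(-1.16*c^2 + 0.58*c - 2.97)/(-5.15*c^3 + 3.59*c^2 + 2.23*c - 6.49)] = (-5.974*c^4 + 5.974*c^3 - 50.5555*c^2 + 36.3814*c + 2.8589)/(26.5225*c^6 - 36.977*c^5 - 10.0809*c^4 + 82.8584*c^3 - 41.6253*c^2 - 28.9454*c + 42.1201)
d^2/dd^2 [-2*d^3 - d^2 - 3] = -12*d - 2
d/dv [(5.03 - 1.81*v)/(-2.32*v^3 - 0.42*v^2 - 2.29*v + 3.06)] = (-8.3984*v^3 + 34.2486*v^2 + 4.2252*v + 5.9801)/(5.3824*v^6 + 1.9488*v^5 + 10.802*v^4 - 12.2748*v^3 + 2.6737*v^2 - 14.0148*v + 9.3636)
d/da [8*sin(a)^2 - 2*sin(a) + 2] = 2*(8*sin(a) - 1)*cos(a)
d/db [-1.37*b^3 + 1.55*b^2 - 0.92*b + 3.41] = -4.11*b^2 + 3.1*b - 0.92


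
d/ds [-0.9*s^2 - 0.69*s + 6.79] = -1.8*s - 0.69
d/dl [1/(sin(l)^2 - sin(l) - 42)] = (1 - 2*sin(l))*cos(l)/(sin(l) + cos(l)^2 + 41)^2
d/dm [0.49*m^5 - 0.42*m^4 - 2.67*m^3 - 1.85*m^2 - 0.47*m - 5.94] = 2.45*m^4 - 1.68*m^3 - 8.01*m^2 - 3.7*m - 0.47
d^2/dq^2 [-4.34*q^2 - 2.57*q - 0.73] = -8.68000000000000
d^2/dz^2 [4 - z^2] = -2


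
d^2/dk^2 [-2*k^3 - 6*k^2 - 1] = -12*k - 12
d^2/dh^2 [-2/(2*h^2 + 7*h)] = 4*(2*h*(2*h + 7) - (4*h + 7)^2)/(h^3*(2*h + 7)^3)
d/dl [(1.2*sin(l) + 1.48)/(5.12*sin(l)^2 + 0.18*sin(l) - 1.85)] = (-15.1552*sin(l) + 3.072*cos(2*l) - 5.5584)*cos(l)/(5.12*sin(l)^2 + 0.18*sin(l) - 1.85)^2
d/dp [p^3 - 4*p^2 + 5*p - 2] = 3*p^2 - 8*p + 5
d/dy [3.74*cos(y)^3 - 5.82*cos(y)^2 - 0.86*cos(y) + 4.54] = (-11.22*cos(y)^2 + 11.64*cos(y) + 0.86)*sin(y)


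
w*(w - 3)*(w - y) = w^3 - w^2*y - 3*w^2 + 3*w*y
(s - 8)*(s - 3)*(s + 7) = s^3 - 4*s^2 - 53*s + 168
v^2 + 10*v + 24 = (v + 4)*(v + 6)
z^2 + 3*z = z*(z + 3)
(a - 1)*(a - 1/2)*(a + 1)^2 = a^4 + a^3/2 - 3*a^2/2 - a/2 + 1/2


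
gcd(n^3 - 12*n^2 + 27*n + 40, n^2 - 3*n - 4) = n + 1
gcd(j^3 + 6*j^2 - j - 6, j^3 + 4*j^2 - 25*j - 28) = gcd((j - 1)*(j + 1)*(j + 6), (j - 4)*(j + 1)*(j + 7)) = j + 1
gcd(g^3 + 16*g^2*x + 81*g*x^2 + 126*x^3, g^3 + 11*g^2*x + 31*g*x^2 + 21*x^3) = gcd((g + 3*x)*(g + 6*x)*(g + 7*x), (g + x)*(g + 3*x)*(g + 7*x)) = g^2 + 10*g*x + 21*x^2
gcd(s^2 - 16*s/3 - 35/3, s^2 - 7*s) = s - 7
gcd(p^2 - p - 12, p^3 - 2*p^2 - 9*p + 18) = p + 3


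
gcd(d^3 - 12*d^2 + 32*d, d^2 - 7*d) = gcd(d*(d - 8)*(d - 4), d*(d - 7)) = d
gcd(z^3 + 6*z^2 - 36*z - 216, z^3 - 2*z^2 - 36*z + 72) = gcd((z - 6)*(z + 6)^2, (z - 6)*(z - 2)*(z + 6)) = z^2 - 36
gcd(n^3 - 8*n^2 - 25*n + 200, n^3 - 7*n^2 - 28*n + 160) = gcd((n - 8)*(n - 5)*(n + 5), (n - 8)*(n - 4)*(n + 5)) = n^2 - 3*n - 40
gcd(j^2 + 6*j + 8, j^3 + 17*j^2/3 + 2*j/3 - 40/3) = j + 2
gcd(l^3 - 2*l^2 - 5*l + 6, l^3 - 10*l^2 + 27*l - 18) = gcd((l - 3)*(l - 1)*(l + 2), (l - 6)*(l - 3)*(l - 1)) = l^2 - 4*l + 3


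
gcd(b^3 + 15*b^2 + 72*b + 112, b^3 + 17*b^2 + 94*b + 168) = b^2 + 11*b + 28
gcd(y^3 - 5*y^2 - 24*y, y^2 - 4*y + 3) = 1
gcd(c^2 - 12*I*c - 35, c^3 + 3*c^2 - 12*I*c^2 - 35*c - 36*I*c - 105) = c^2 - 12*I*c - 35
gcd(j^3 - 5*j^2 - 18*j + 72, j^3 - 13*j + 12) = j^2 + j - 12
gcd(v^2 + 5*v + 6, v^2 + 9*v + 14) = v + 2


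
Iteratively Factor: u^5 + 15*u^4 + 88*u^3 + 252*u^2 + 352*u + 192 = (u + 4)*(u^4 + 11*u^3 + 44*u^2 + 76*u + 48) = (u + 4)^2*(u^3 + 7*u^2 + 16*u + 12) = (u + 3)*(u + 4)^2*(u^2 + 4*u + 4) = (u + 2)*(u + 3)*(u + 4)^2*(u + 2)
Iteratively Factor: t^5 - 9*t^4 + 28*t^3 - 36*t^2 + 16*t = (t - 2)*(t^4 - 7*t^3 + 14*t^2 - 8*t) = (t - 4)*(t - 2)*(t^3 - 3*t^2 + 2*t) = t*(t - 4)*(t - 2)*(t^2 - 3*t + 2) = t*(t - 4)*(t - 2)*(t - 1)*(t - 2)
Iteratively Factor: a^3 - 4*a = (a - 2)*(a^2 + 2*a) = a*(a - 2)*(a + 2)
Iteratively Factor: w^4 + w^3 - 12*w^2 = (w - 3)*(w^3 + 4*w^2) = (w - 3)*(w + 4)*(w^2) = w*(w - 3)*(w + 4)*(w)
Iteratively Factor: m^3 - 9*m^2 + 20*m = (m)*(m^2 - 9*m + 20) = m*(m - 5)*(m - 4)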